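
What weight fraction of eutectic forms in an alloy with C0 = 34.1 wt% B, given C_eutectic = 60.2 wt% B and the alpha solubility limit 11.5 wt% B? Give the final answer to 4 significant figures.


f_primary = (C_e - C0) / (C_e - C_alpha_max)
f_primary = (60.2 - 34.1) / (60.2 - 11.5)
f_primary = 0.535934
f_eutectic = 1 - 0.535934 = 0.4641


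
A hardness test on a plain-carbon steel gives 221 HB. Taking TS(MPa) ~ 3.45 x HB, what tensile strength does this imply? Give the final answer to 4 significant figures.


TS (MPa) = 3.45 * HB
TS = 3.45 * 221
TS = 762.5 MPa


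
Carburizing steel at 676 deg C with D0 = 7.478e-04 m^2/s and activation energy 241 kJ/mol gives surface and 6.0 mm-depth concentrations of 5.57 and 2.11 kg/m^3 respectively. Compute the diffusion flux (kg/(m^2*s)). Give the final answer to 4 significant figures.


Step 1: D = D0 * exp(-Qd/(R*T))
T = 676 + 273.15 = 949.15 K
D = 7.478e-04 * exp(-241e3 / (8.314 * 949.15)) = 4.07696e-17 m^2/s
Step 2: J = D * (C1 - C2) / dx
J = 4.07696e-17 * (5.57 - 2.11) / 6e-03
J = 2.351e-14 kg/(m^2*s)


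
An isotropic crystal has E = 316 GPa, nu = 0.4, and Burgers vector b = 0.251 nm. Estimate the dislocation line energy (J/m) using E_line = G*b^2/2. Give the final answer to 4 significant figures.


Step 1: G = E / (2*(1+nu))
G = 316 / (2*(1+0.4)) = 112.857 GPa = 1.12857e+11 Pa
Step 2: E_line = G*b^2/2
b = 0.251 nm = 2.51e-10 m
E_line = 0.5 * 1.12857e+11 * (2.51e-10)^2 = 3.555e-09 J/m


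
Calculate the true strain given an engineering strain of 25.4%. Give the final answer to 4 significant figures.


epsilon_true = ln(1 + epsilon_eng)
epsilon_true = ln(1 + 0.254)
epsilon_true = 0.2263


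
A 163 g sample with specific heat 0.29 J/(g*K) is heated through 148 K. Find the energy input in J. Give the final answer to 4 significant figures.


Q = m * cp * dT
Q = 163 * 0.29 * 148
Q = 6996 J


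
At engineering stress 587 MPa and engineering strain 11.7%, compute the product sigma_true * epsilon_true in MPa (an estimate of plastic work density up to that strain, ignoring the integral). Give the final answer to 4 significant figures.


sigma_true = sigma_eng * (1 + epsilon_eng)
sigma_true = 587 * (1 + 0.117) = 655.679 MPa
epsilon_true = ln(1 + epsilon_eng)
epsilon_true = ln(1 + 0.117) = 0.110647
sigma_true * epsilon_true = 655.679 * 0.110647 = 72.55 MPa


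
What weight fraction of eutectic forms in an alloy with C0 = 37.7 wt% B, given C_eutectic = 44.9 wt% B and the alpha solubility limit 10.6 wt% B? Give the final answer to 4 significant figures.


f_primary = (C_e - C0) / (C_e - C_alpha_max)
f_primary = (44.9 - 37.7) / (44.9 - 10.6)
f_primary = 0.209913
f_eutectic = 1 - 0.209913 = 0.7901


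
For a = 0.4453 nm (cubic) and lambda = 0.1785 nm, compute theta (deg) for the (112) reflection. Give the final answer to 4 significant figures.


d = a / sqrt(h^2+k^2+l^2)
d = 0.4453 / sqrt(6) = 0.181793 nm
lambda = 2*d*sin(theta)  =>  sin(theta) = lambda / (2*d)
sin(theta) = 0.1785 / (2 * 0.181793) = 0.490943
theta = 29.4 deg


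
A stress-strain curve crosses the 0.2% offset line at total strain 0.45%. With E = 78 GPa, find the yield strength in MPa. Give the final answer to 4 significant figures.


Offset strain = 0.002
Elastic strain at yield = total_strain - offset = 4.5e-03 - 0.002 = 2.5e-03
sigma_y = E * elastic_strain = 78000 * 2.5e-03
sigma_y = 195 MPa


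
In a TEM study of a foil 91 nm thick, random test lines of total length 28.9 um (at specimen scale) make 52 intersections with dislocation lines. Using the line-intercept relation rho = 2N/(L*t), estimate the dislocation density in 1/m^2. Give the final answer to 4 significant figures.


rho = 2N / (L * t)
L = 28.9 um = 2.89e-05 m, t = 91 nm = 9.1e-08 m
rho = 2 * 52 / (2.89e-05 * 9.1e-08)
rho = 3.955e+13 1/m^2


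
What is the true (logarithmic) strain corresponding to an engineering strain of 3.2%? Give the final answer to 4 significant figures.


epsilon_true = ln(1 + epsilon_eng)
epsilon_true = ln(1 + 0.032)
epsilon_true = 0.0315


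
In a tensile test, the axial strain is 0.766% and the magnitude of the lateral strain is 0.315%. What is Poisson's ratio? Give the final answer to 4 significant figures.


nu = -epsilon_lat / epsilon_axial
Lateral strain is contraction (negative), so using magnitudes:
nu = 0.315 / 0.766
nu = 0.4112


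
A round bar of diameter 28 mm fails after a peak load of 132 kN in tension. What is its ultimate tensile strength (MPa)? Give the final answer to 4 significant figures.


A0 = pi*(d/2)^2 = pi*(28/2)^2 = 615.752 mm^2
UTS = F_max / A0 = 132*1000 / 615.752
UTS = 214.4 MPa


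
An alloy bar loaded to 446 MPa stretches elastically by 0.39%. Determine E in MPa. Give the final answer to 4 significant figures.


E = sigma / epsilon
epsilon = 0.39% = 3.9e-03
E = 446 / 3.9e-03
E = 114400 MPa


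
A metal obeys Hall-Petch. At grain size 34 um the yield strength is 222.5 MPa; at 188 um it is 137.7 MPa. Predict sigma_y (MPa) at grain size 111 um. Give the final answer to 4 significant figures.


sigma_y = sigma0 + k / sqrt(d)
1/sqrt(d1) = 1/sqrt(3.4e-05) = 171.499;  1/sqrt(d2) = 72.9325
k = (sigma1 - sigma2) / (1/sqrt(d1) - 1/sqrt(d2)) = (222.5 - 137.7) / (171.499 - 72.9325) = 0.860336 MPa*m^0.5
sigma0 = sigma1 - k/sqrt(d1) = 222.5 - 0.860336*171.499 = 74.9535 MPa
sigma_y(d3) = 74.9535 + 0.860336 / sqrt(1.11e-04) = 156.6 MPa


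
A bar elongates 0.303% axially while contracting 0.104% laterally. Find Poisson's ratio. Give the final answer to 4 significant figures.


nu = -epsilon_lat / epsilon_axial
Lateral strain is contraction (negative), so using magnitudes:
nu = 0.104 / 0.303
nu = 0.3432


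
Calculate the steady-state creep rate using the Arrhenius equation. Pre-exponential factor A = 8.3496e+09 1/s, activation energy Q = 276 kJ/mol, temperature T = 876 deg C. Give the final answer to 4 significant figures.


rate = A * exp(-Q / (R*T))
T = 876 + 273.15 = 1149.15 K
rate = 8.3496e+09 * exp(-276e3 / (8.314 * 1149.15))
rate = 2.375e-03 1/s


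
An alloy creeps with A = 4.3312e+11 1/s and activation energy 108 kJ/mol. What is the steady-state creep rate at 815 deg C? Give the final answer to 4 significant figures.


rate = A * exp(-Q / (R*T))
T = 815 + 273.15 = 1088.15 K
rate = 4.3312e+11 * exp(-108e3 / (8.314 * 1088.15))
rate = 2.832e+06 1/s


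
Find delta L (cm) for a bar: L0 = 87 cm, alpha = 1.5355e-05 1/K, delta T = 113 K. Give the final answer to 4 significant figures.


dL = L0 * alpha * dT
dL = 87 * 1.5355e-05 * 113
dL = 0.151 cm


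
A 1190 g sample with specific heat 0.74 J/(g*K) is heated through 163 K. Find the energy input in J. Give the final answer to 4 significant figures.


Q = m * cp * dT
Q = 1190 * 0.74 * 163
Q = 143500 J


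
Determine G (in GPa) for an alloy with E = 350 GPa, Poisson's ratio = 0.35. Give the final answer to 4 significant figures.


G = E / (2*(1+nu))
G = 350 / (2*(1+0.35))
G = 129.6 GPa


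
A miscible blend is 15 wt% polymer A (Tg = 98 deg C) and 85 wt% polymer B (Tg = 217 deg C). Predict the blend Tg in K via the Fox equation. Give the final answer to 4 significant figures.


1/Tg = w1/Tg1 + w2/Tg2 (in Kelvin)
Tg1 = 371.15 K, Tg2 = 490.15 K
1/Tg = 0.15/371.15 + 0.85/490.15
Tg = 467.7 K


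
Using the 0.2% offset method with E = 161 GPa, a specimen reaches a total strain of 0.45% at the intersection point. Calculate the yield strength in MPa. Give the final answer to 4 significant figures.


Offset strain = 0.002
Elastic strain at yield = total_strain - offset = 4.5e-03 - 0.002 = 2.5e-03
sigma_y = E * elastic_strain = 161000 * 2.5e-03
sigma_y = 402.5 MPa


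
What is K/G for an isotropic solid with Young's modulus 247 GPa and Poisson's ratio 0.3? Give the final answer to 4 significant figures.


G = E / (2*(1+nu))
G = 247 / (2*(1+0.3)) = 95 GPa
K = E / (3*(1-2*nu))
K = 247 / (3*(1-2*0.3)) = 205.833 GPa
K/G = 205.833 / 95 = 2.167


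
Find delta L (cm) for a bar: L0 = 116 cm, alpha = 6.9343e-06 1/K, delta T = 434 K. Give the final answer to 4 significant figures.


dL = L0 * alpha * dT
dL = 116 * 6.9343e-06 * 434
dL = 0.3491 cm


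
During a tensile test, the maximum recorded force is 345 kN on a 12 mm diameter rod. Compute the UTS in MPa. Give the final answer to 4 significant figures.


A0 = pi*(d/2)^2 = pi*(12/2)^2 = 113.097 mm^2
UTS = F_max / A0 = 345*1000 / 113.097
UTS = 3050 MPa


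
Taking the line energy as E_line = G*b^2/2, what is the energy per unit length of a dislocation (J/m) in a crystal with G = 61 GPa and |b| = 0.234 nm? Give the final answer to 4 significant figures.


E = G*b^2/2
b = 0.234 nm = 2.34e-10 m
G = 61 GPa = 6.1e+10 Pa
E = 0.5 * 6.1e+10 * (2.34e-10)^2
E = 1.67e-09 J/m


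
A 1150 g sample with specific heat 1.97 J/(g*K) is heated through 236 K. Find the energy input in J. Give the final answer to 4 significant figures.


Q = m * cp * dT
Q = 1150 * 1.97 * 236
Q = 534700 J


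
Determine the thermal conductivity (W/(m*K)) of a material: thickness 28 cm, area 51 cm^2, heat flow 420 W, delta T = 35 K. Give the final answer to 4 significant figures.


k = Q*L / (A*dT)
L = 0.28 m, A = 5.1e-03 m^2
k = 420 * 0.28 / (5.1e-03 * 35)
k = 658.8 W/(m*K)


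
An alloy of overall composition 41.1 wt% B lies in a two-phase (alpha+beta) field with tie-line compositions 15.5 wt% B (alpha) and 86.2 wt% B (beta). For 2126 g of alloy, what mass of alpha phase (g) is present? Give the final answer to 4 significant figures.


f_alpha = (C_beta - C0) / (C_beta - C_alpha)
f_alpha = (86.2 - 41.1) / (86.2 - 15.5) = 0.637907
m_alpha = f_alpha * m_total = 0.637907 * 2126 = 1356 g


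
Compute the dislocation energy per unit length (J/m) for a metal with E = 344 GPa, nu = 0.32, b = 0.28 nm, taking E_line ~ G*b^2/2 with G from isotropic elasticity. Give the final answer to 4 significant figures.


Step 1: G = E / (2*(1+nu))
G = 344 / (2*(1+0.32)) = 130.303 GPa = 1.30303e+11 Pa
Step 2: E_line = G*b^2/2
b = 0.28 nm = 2.8e-10 m
E_line = 0.5 * 1.30303e+11 * (2.8e-10)^2 = 5.108e-09 J/m


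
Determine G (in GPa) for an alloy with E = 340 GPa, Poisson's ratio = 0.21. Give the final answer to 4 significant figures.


G = E / (2*(1+nu))
G = 340 / (2*(1+0.21))
G = 140.5 GPa


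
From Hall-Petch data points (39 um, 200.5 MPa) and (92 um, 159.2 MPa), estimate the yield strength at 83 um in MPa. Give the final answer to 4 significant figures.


sigma_y = sigma0 + k / sqrt(d)
1/sqrt(d1) = 1/sqrt(3.9e-05) = 160.128;  1/sqrt(d2) = 104.257
k = (sigma1 - sigma2) / (1/sqrt(d1) - 1/sqrt(d2)) = (200.5 - 159.2) / (160.128 - 104.257) = 0.739204 MPa*m^0.5
sigma0 = sigma1 - k/sqrt(d1) = 200.5 - 0.739204*160.128 = 82.1327 MPa
sigma_y(d3) = 82.1327 + 0.739204 / sqrt(8.3e-05) = 163.3 MPa


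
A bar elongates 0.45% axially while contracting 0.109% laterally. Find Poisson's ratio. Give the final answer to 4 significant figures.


nu = -epsilon_lat / epsilon_axial
Lateral strain is contraction (negative), so using magnitudes:
nu = 0.109 / 0.45
nu = 0.2422


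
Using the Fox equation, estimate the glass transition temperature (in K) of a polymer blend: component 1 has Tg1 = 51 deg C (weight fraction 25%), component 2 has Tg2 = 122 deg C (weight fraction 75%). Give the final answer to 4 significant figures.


1/Tg = w1/Tg1 + w2/Tg2 (in Kelvin)
Tg1 = 324.15 K, Tg2 = 395.15 K
1/Tg = 0.25/324.15 + 0.75/395.15
Tg = 374.6 K


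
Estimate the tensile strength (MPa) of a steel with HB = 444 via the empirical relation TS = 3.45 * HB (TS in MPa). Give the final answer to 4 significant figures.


TS (MPa) = 3.45 * HB
TS = 3.45 * 444
TS = 1532 MPa


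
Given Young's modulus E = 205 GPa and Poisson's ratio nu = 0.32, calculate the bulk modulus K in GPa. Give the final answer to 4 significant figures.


K = E / (3*(1-2*nu))
K = 205 / (3*(1-2*0.32))
K = 189.8 GPa


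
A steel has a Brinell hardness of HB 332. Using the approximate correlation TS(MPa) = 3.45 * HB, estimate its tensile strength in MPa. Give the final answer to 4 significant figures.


TS (MPa) = 3.45 * HB
TS = 3.45 * 332
TS = 1145 MPa


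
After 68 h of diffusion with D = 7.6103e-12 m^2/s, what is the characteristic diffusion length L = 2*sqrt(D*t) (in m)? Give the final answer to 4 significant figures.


t = 68 hr = 244800 s
Diffusion length = 2*sqrt(D*t)
= 2*sqrt(7.6103e-12 * 244800)
= 2.73e-03 m


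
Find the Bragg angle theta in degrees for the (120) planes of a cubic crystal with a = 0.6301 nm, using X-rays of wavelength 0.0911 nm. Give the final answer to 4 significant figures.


d = a / sqrt(h^2+k^2+l^2)
d = 0.6301 / sqrt(5) = 0.281789 nm
lambda = 2*d*sin(theta)  =>  sin(theta) = lambda / (2*d)
sin(theta) = 0.0911 / (2 * 0.281789) = 0.161646
theta = 9.302 deg


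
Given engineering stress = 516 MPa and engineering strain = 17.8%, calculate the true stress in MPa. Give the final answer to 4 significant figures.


sigma_true = sigma_eng * (1 + epsilon_eng)
sigma_true = 516 * (1 + 0.178)
sigma_true = 607.8 MPa


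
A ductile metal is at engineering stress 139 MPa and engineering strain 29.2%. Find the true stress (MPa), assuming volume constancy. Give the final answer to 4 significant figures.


sigma_true = sigma_eng * (1 + epsilon_eng)
sigma_true = 139 * (1 + 0.292)
sigma_true = 179.6 MPa


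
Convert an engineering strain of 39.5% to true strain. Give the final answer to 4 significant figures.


epsilon_true = ln(1 + epsilon_eng)
epsilon_true = ln(1 + 0.395)
epsilon_true = 0.3329


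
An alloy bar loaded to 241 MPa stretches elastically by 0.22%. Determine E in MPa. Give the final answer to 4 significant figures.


E = sigma / epsilon
epsilon = 0.22% = 2.2e-03
E = 241 / 2.2e-03
E = 109500 MPa


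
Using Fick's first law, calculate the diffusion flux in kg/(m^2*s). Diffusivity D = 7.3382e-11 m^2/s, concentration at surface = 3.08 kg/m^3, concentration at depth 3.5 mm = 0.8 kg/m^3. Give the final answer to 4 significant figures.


J = -D * (dC/dx) = D * (C1 - C2) / dx
J = 7.3382e-11 * (3.08 - 0.8) / 3.5e-03
J = 4.78e-08 kg/(m^2*s)


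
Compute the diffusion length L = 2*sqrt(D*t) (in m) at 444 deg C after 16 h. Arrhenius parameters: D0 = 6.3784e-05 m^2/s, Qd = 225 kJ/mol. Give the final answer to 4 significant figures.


Step 1: D = D0 * exp(-Qd/(R*T))
T = 717.15 K
D = 6.3784e-05 * exp(-225e3 / (8.314 * 717.15)) = 2.6057e-21 m^2/s
Step 2: L = 2*sqrt(D*t)
t = 16 h = 57600 s
L = 2*sqrt(2.6057e-21 * 57600) = 2.45e-08 m


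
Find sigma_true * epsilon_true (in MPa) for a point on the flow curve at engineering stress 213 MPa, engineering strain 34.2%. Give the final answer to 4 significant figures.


sigma_true = sigma_eng * (1 + epsilon_eng)
sigma_true = 213 * (1 + 0.342) = 285.846 MPa
epsilon_true = ln(1 + epsilon_eng)
epsilon_true = ln(1 + 0.342) = 0.294161
sigma_true * epsilon_true = 285.846 * 0.294161 = 84.08 MPa


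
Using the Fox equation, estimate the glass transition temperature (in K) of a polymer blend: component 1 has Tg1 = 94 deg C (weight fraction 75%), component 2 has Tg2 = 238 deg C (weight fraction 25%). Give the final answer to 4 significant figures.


1/Tg = w1/Tg1 + w2/Tg2 (in Kelvin)
Tg1 = 367.15 K, Tg2 = 511.15 K
1/Tg = 0.75/367.15 + 0.25/511.15
Tg = 395 K


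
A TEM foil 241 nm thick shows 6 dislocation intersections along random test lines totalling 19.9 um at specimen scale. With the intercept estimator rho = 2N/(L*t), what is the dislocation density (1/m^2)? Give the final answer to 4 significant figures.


rho = 2N / (L * t)
L = 19.9 um = 1.99e-05 m, t = 241 nm = 2.41e-07 m
rho = 2 * 6 / (1.99e-05 * 2.41e-07)
rho = 2.502e+12 1/m^2


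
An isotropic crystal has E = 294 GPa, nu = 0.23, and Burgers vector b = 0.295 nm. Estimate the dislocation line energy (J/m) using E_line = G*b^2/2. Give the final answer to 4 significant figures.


Step 1: G = E / (2*(1+nu))
G = 294 / (2*(1+0.23)) = 119.512 GPa = 1.19512e+11 Pa
Step 2: E_line = G*b^2/2
b = 0.295 nm = 2.95e-10 m
E_line = 0.5 * 1.19512e+11 * (2.95e-10)^2 = 5.2e-09 J/m


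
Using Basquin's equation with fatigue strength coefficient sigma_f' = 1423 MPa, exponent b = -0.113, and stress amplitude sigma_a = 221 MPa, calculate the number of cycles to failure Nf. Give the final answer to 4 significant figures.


sigma_a = sigma_f' * (2*Nf)^b
2*Nf = (sigma_a / sigma_f')^(1/b)
2*Nf = (221 / 1423)^(1/-0.113)
2*Nf = 1.43759e+07
Nf = 7.188e+06 cycles


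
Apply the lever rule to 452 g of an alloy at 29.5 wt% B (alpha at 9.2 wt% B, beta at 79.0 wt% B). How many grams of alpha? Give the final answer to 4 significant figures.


f_alpha = (C_beta - C0) / (C_beta - C_alpha)
f_alpha = (79.0 - 29.5) / (79.0 - 9.2) = 0.709169
m_alpha = f_alpha * m_total = 0.709169 * 452 = 320.5 g


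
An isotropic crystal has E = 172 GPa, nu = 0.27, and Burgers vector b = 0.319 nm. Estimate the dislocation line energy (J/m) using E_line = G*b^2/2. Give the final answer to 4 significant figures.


Step 1: G = E / (2*(1+nu))
G = 172 / (2*(1+0.27)) = 67.7165 GPa = 6.77165e+10 Pa
Step 2: E_line = G*b^2/2
b = 0.319 nm = 3.19e-10 m
E_line = 0.5 * 6.77165e+10 * (3.19e-10)^2 = 3.445e-09 J/m


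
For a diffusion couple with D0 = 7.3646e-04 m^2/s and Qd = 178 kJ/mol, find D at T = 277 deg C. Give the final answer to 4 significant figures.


D = D0 * exp(-Qd / (R*T))
T = 550.15 K
D = 7.3646e-04 * exp(-178e3 / (8.314 * 550.15))
D = 9.25e-21 m^2/s


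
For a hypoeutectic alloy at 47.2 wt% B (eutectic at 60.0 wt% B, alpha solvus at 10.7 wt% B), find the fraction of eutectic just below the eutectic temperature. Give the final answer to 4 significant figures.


f_primary = (C_e - C0) / (C_e - C_alpha_max)
f_primary = (60.0 - 47.2) / (60.0 - 10.7)
f_primary = 0.259635
f_eutectic = 1 - 0.259635 = 0.7404


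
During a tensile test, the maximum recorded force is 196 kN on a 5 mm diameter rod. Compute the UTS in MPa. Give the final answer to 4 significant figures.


A0 = pi*(d/2)^2 = pi*(5/2)^2 = 19.635 mm^2
UTS = F_max / A0 = 196*1000 / 19.635
UTS = 9982 MPa


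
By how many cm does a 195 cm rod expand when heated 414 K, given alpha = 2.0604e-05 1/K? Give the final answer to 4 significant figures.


dL = L0 * alpha * dT
dL = 195 * 2.0604e-05 * 414
dL = 1.663 cm


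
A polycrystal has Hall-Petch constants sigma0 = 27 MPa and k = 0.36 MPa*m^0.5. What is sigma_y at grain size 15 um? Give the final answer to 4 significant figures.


sigma_y = sigma0 + k / sqrt(d)
d = 15 um = 1.5e-05 m
sigma_y = 27 + 0.36 / sqrt(1.5e-05)
sigma_y = 120 MPa


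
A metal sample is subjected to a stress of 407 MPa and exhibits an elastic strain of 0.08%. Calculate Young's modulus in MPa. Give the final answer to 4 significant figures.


E = sigma / epsilon
epsilon = 0.08% = 8e-04
E = 407 / 8e-04
E = 508800 MPa


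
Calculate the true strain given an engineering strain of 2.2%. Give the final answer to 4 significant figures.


epsilon_true = ln(1 + epsilon_eng)
epsilon_true = ln(1 + 0.022)
epsilon_true = 0.02176


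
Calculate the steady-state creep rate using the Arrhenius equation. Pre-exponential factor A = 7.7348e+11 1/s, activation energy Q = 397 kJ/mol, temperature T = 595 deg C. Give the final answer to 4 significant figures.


rate = A * exp(-Q / (R*T))
T = 595 + 273.15 = 868.15 K
rate = 7.7348e+11 * exp(-397e3 / (8.314 * 868.15))
rate = 1.002e-12 1/s


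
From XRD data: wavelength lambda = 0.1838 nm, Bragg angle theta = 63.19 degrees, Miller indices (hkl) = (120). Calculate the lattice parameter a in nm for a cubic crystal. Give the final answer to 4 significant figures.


d = lambda / (2*sin(theta))
d = 0.1838 / (2*sin(63.19 deg))
d = 0.102968 nm
a = d * sqrt(h^2+k^2+l^2) = 0.102968 * sqrt(5)
a = 0.2302 nm


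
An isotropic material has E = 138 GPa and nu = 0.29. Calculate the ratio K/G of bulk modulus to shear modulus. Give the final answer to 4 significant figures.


G = E / (2*(1+nu))
G = 138 / (2*(1+0.29)) = 53.4884 GPa
K = E / (3*(1-2*nu))
K = 138 / (3*(1-2*0.29)) = 109.524 GPa
K/G = 109.524 / 53.4884 = 2.048


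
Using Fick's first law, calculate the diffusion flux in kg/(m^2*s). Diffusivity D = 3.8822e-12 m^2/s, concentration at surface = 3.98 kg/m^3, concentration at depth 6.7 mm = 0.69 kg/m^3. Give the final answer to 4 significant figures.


J = -D * (dC/dx) = D * (C1 - C2) / dx
J = 3.8822e-12 * (3.98 - 0.69) / 6.7e-03
J = 1.906e-09 kg/(m^2*s)


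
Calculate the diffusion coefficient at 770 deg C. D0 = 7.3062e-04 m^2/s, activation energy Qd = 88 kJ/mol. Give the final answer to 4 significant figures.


D = D0 * exp(-Qd / (R*T))
T = 1043.15 K
D = 7.3062e-04 * exp(-88e3 / (8.314 * 1043.15))
D = 2.864e-08 m^2/s


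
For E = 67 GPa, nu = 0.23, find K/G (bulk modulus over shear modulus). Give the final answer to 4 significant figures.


G = E / (2*(1+nu))
G = 67 / (2*(1+0.23)) = 27.2358 GPa
K = E / (3*(1-2*nu))
K = 67 / (3*(1-2*0.23)) = 41.358 GPa
K/G = 41.358 / 27.2358 = 1.519


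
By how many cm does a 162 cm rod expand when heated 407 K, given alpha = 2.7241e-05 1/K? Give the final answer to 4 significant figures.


dL = L0 * alpha * dT
dL = 162 * 2.7241e-05 * 407
dL = 1.796 cm


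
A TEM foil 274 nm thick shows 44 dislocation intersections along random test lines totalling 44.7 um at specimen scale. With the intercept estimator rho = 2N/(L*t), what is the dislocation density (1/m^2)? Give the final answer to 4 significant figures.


rho = 2N / (L * t)
L = 44.7 um = 4.47e-05 m, t = 274 nm = 2.74e-07 m
rho = 2 * 44 / (4.47e-05 * 2.74e-07)
rho = 7.185e+12 1/m^2


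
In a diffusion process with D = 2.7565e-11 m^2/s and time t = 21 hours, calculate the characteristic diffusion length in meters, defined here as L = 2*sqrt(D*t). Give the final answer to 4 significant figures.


t = 21 hr = 75600 s
Diffusion length = 2*sqrt(D*t)
= 2*sqrt(2.7565e-11 * 75600)
= 2.887e-03 m


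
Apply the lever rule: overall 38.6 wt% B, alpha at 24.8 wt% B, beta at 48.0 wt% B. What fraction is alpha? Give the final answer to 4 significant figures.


f_alpha = (C_beta - C0) / (C_beta - C_alpha)
f_alpha = (48.0 - 38.6) / (48.0 - 24.8)
f_alpha = 0.4052


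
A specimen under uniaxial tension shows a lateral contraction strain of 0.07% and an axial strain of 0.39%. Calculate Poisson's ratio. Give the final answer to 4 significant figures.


nu = -epsilon_lat / epsilon_axial
Lateral strain is contraction (negative), so using magnitudes:
nu = 0.07 / 0.39
nu = 0.1795


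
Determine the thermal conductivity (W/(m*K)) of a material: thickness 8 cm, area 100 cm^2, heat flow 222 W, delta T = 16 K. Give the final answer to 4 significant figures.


k = Q*L / (A*dT)
L = 0.08 m, A = 0.01 m^2
k = 222 * 0.08 / (0.01 * 16)
k = 111 W/(m*K)


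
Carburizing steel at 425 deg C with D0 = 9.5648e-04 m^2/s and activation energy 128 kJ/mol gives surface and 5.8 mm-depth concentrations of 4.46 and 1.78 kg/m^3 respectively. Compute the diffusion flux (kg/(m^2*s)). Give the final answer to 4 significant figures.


Step 1: D = D0 * exp(-Qd/(R*T))
T = 425 + 273.15 = 698.15 K
D = 9.5648e-04 * exp(-128e3 / (8.314 * 698.15)) = 2.53246e-13 m^2/s
Step 2: J = D * (C1 - C2) / dx
J = 2.53246e-13 * (4.46 - 1.78) / 5.8e-03
J = 1.17e-10 kg/(m^2*s)


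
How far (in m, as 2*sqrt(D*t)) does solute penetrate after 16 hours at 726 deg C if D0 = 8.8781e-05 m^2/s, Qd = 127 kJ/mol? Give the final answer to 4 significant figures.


Step 1: D = D0 * exp(-Qd/(R*T))
T = 999.15 K
D = 8.8781e-05 * exp(-127e3 / (8.314 * 999.15)) = 2.03534e-11 m^2/s
Step 2: L = 2*sqrt(D*t)
t = 16 h = 57600 s
L = 2*sqrt(2.03534e-11 * 57600) = 2.166e-03 m


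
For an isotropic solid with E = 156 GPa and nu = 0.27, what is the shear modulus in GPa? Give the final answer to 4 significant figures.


G = E / (2*(1+nu))
G = 156 / (2*(1+0.27))
G = 61.42 GPa


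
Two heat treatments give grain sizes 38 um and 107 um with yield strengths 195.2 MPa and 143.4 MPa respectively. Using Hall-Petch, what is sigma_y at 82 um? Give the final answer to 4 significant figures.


sigma_y = sigma0 + k / sqrt(d)
1/sqrt(d1) = 1/sqrt(3.8e-05) = 162.221;  1/sqrt(d2) = 96.6736
k = (sigma1 - sigma2) / (1/sqrt(d1) - 1/sqrt(d2)) = (195.2 - 143.4) / (162.221 - 96.6736) = 0.790263 MPa*m^0.5
sigma0 = sigma1 - k/sqrt(d1) = 195.2 - 0.790263*162.221 = 67.0024 MPa
sigma_y(d3) = 67.0024 + 0.790263 / sqrt(8.2e-05) = 154.3 MPa


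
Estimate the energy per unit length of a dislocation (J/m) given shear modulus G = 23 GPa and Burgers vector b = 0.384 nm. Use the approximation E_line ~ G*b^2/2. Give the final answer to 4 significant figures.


E = G*b^2/2
b = 0.384 nm = 3.84e-10 m
G = 23 GPa = 2.3e+10 Pa
E = 0.5 * 2.3e+10 * (3.84e-10)^2
E = 1.696e-09 J/m


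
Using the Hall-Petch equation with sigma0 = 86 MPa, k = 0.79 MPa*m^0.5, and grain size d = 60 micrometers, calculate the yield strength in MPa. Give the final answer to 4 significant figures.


sigma_y = sigma0 + k / sqrt(d)
d = 60 um = 6e-05 m
sigma_y = 86 + 0.79 / sqrt(6e-05)
sigma_y = 188 MPa


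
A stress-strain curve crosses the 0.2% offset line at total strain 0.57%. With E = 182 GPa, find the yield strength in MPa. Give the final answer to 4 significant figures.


Offset strain = 0.002
Elastic strain at yield = total_strain - offset = 5.7e-03 - 0.002 = 3.7e-03
sigma_y = E * elastic_strain = 182000 * 3.7e-03
sigma_y = 673.4 MPa


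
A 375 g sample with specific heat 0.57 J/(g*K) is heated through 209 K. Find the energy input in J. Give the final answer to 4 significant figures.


Q = m * cp * dT
Q = 375 * 0.57 * 209
Q = 44670 J


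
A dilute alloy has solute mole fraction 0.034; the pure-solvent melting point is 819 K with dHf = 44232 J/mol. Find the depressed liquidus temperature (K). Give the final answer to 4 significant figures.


dT = R*Tm^2*x / dHf
dT = 8.314 * 819^2 * 0.034 / 44232
dT = 4.28667 K
T_new = 819 - 4.28667 = 814.7 K


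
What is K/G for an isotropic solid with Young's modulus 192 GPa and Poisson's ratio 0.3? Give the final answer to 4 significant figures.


G = E / (2*(1+nu))
G = 192 / (2*(1+0.3)) = 73.8462 GPa
K = E / (3*(1-2*nu))
K = 192 / (3*(1-2*0.3)) = 160 GPa
K/G = 160 / 73.8462 = 2.167


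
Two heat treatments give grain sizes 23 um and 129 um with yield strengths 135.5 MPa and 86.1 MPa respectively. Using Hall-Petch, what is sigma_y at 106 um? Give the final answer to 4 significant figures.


sigma_y = sigma0 + k / sqrt(d)
1/sqrt(d1) = 1/sqrt(2.3e-05) = 208.514;  1/sqrt(d2) = 88.0451
k = (sigma1 - sigma2) / (1/sqrt(d1) - 1/sqrt(d2)) = (135.5 - 86.1) / (208.514 - 88.0451) = 0.410063 MPa*m^0.5
sigma0 = sigma1 - k/sqrt(d1) = 135.5 - 0.410063*208.514 = 49.996 MPa
sigma_y(d3) = 49.996 + 0.410063 / sqrt(1.06e-04) = 89.82 MPa


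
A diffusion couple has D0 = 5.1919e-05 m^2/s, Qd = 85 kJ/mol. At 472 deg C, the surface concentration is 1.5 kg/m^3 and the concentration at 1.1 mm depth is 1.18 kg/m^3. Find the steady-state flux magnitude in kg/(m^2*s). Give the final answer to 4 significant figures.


Step 1: D = D0 * exp(-Qd/(R*T))
T = 472 + 273.15 = 745.15 K
D = 5.1919e-05 * exp(-85e3 / (8.314 * 745.15)) = 5.71023e-11 m^2/s
Step 2: J = D * (C1 - C2) / dx
J = 5.71023e-11 * (1.5 - 1.18) / 1.1e-03
J = 1.661e-08 kg/(m^2*s)


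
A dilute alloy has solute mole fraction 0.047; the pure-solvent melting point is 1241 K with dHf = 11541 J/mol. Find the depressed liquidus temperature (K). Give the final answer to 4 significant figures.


dT = R*Tm^2*x / dHf
dT = 8.314 * 1241^2 * 0.047 / 11541
dT = 52.1444 K
T_new = 1241 - 52.1444 = 1189 K


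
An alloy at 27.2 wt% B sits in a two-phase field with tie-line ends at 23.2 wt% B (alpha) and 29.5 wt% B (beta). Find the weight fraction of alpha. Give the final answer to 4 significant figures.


f_alpha = (C_beta - C0) / (C_beta - C_alpha)
f_alpha = (29.5 - 27.2) / (29.5 - 23.2)
f_alpha = 0.3651


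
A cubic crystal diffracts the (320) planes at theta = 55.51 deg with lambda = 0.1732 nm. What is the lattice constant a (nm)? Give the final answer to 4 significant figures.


d = lambda / (2*sin(theta))
d = 0.1732 / (2*sin(55.51 deg))
d = 0.105068 nm
a = d * sqrt(h^2+k^2+l^2) = 0.105068 * sqrt(13)
a = 0.3788 nm


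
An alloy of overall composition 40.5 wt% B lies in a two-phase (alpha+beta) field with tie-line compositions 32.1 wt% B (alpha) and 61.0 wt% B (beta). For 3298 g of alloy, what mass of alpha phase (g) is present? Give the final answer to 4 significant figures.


f_alpha = (C_beta - C0) / (C_beta - C_alpha)
f_alpha = (61.0 - 40.5) / (61.0 - 32.1) = 0.709343
m_alpha = f_alpha * m_total = 0.709343 * 3298 = 2339 g


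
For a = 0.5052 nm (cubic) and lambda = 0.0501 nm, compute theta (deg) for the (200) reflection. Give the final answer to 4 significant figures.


d = a / sqrt(h^2+k^2+l^2)
d = 0.5052 / sqrt(4) = 0.2526 nm
lambda = 2*d*sin(theta)  =>  sin(theta) = lambda / (2*d)
sin(theta) = 0.0501 / (2 * 0.2526) = 0.0991686
theta = 5.691 deg


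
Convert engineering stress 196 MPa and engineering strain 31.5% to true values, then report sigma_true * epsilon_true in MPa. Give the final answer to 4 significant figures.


sigma_true = sigma_eng * (1 + epsilon_eng)
sigma_true = 196 * (1 + 0.315) = 257.74 MPa
epsilon_true = ln(1 + epsilon_eng)
epsilon_true = ln(1 + 0.315) = 0.273837
sigma_true * epsilon_true = 257.74 * 0.273837 = 70.58 MPa


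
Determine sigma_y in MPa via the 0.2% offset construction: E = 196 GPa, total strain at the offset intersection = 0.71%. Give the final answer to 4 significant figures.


Offset strain = 0.002
Elastic strain at yield = total_strain - offset = 7.1e-03 - 0.002 = 5.1e-03
sigma_y = E * elastic_strain = 196000 * 5.1e-03
sigma_y = 999.6 MPa


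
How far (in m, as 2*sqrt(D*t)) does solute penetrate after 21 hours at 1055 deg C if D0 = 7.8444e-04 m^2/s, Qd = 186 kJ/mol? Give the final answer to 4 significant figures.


Step 1: D = D0 * exp(-Qd/(R*T))
T = 1328.15 K
D = 7.8444e-04 * exp(-186e3 / (8.314 * 1328.15)) = 3.79425e-11 m^2/s
Step 2: L = 2*sqrt(D*t)
t = 21 h = 75600 s
L = 2*sqrt(3.79425e-11 * 75600) = 3.387e-03 m


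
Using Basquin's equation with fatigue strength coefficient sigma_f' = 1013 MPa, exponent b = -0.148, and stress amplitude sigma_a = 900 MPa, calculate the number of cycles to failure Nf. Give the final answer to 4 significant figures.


sigma_a = sigma_f' * (2*Nf)^b
2*Nf = (sigma_a / sigma_f')^(1/b)
2*Nf = (900 / 1013)^(1/-0.148)
2*Nf = 2.22369
Nf = 1.112 cycles


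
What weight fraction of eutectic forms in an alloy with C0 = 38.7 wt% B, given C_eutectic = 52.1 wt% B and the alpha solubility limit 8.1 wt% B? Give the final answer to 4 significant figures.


f_primary = (C_e - C0) / (C_e - C_alpha_max)
f_primary = (52.1 - 38.7) / (52.1 - 8.1)
f_primary = 0.304545
f_eutectic = 1 - 0.304545 = 0.6955


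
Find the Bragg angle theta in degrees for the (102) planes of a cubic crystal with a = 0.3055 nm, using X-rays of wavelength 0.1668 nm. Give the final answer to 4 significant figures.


d = a / sqrt(h^2+k^2+l^2)
d = 0.3055 / sqrt(5) = 0.136624 nm
lambda = 2*d*sin(theta)  =>  sin(theta) = lambda / (2*d)
sin(theta) = 0.1668 / (2 * 0.136624) = 0.610436
theta = 37.62 deg


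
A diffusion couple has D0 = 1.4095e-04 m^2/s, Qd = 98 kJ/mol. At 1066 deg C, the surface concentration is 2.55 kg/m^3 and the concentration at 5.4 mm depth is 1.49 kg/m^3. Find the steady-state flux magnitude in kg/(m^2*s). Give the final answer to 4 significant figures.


Step 1: D = D0 * exp(-Qd/(R*T))
T = 1066 + 273.15 = 1339.15 K
D = 1.4095e-04 * exp(-98e3 / (8.314 * 1339.15)) = 2.1201e-08 m^2/s
Step 2: J = D * (C1 - C2) / dx
J = 2.1201e-08 * (2.55 - 1.49) / 5.4e-03
J = 4.162e-06 kg/(m^2*s)


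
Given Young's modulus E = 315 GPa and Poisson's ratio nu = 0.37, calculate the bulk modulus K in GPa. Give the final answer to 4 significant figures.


K = E / (3*(1-2*nu))
K = 315 / (3*(1-2*0.37))
K = 403.8 GPa


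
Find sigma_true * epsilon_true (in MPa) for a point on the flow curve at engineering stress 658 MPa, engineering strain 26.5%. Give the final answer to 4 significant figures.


sigma_true = sigma_eng * (1 + epsilon_eng)
sigma_true = 658 * (1 + 0.265) = 832.37 MPa
epsilon_true = ln(1 + epsilon_eng)
epsilon_true = ln(1 + 0.265) = 0.235072
sigma_true * epsilon_true = 832.37 * 0.235072 = 195.7 MPa


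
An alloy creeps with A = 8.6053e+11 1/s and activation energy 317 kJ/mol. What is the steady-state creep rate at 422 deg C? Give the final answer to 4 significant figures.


rate = A * exp(-Q / (R*T))
T = 422 + 273.15 = 695.15 K
rate = 8.6053e+11 * exp(-317e3 / (8.314 * 695.15))
rate = 1.3e-12 1/s


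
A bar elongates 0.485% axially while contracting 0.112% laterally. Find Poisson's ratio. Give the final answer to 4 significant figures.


nu = -epsilon_lat / epsilon_axial
Lateral strain is contraction (negative), so using magnitudes:
nu = 0.112 / 0.485
nu = 0.2309


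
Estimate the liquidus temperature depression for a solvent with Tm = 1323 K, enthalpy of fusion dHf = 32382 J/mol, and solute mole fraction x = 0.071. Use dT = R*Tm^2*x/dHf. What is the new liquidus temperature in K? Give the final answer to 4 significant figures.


dT = R*Tm^2*x / dHf
dT = 8.314 * 1323^2 * 0.071 / 32382
dT = 31.9069 K
T_new = 1323 - 31.9069 = 1291 K


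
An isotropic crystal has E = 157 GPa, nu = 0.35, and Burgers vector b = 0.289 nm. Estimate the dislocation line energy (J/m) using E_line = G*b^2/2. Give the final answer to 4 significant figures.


Step 1: G = E / (2*(1+nu))
G = 157 / (2*(1+0.35)) = 58.1481 GPa = 5.81481e+10 Pa
Step 2: E_line = G*b^2/2
b = 0.289 nm = 2.89e-10 m
E_line = 0.5 * 5.81481e+10 * (2.89e-10)^2 = 2.428e-09 J/m


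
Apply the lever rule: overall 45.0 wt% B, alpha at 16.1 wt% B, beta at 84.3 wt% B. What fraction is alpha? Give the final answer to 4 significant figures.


f_alpha = (C_beta - C0) / (C_beta - C_alpha)
f_alpha = (84.3 - 45.0) / (84.3 - 16.1)
f_alpha = 0.5762


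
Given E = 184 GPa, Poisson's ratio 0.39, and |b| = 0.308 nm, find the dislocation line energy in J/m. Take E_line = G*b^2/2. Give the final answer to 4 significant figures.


Step 1: G = E / (2*(1+nu))
G = 184 / (2*(1+0.39)) = 66.1871 GPa = 6.61871e+10 Pa
Step 2: E_line = G*b^2/2
b = 0.308 nm = 3.08e-10 m
E_line = 0.5 * 6.61871e+10 * (3.08e-10)^2 = 3.139e-09 J/m


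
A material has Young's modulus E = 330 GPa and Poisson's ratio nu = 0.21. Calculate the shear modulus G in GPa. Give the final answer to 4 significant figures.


G = E / (2*(1+nu))
G = 330 / (2*(1+0.21))
G = 136.4 GPa


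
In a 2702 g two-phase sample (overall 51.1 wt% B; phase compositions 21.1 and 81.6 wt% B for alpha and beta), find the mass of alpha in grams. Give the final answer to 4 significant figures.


f_alpha = (C_beta - C0) / (C_beta - C_alpha)
f_alpha = (81.6 - 51.1) / (81.6 - 21.1) = 0.504132
m_alpha = f_alpha * m_total = 0.504132 * 2702 = 1362 g


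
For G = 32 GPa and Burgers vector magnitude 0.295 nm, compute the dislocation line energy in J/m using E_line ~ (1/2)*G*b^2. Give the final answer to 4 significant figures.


E = G*b^2/2
b = 0.295 nm = 2.95e-10 m
G = 32 GPa = 3.2e+10 Pa
E = 0.5 * 3.2e+10 * (2.95e-10)^2
E = 1.392e-09 J/m


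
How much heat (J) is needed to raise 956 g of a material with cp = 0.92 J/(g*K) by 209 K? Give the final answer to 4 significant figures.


Q = m * cp * dT
Q = 956 * 0.92 * 209
Q = 183800 J


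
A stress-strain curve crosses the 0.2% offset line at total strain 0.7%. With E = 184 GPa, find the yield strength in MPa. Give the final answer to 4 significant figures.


Offset strain = 0.002
Elastic strain at yield = total_strain - offset = 7e-03 - 0.002 = 5e-03
sigma_y = E * elastic_strain = 184000 * 5e-03
sigma_y = 920 MPa


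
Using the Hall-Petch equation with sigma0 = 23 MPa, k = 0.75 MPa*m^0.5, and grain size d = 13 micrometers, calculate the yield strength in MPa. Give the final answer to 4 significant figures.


sigma_y = sigma0 + k / sqrt(d)
d = 13 um = 1.3e-05 m
sigma_y = 23 + 0.75 / sqrt(1.3e-05)
sigma_y = 231 MPa


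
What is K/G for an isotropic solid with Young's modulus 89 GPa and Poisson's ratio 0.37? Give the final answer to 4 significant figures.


G = E / (2*(1+nu))
G = 89 / (2*(1+0.37)) = 32.4818 GPa
K = E / (3*(1-2*nu))
K = 89 / (3*(1-2*0.37)) = 114.103 GPa
K/G = 114.103 / 32.4818 = 3.513


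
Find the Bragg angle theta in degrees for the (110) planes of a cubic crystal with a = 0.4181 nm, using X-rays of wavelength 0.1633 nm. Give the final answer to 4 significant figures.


d = a / sqrt(h^2+k^2+l^2)
d = 0.4181 / sqrt(2) = 0.295641 nm
lambda = 2*d*sin(theta)  =>  sin(theta) = lambda / (2*d)
sin(theta) = 0.1633 / (2 * 0.295641) = 0.276179
theta = 16.03 deg


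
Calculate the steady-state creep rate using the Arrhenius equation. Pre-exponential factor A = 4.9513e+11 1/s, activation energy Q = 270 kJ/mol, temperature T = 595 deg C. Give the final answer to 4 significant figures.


rate = A * exp(-Q / (R*T))
T = 595 + 273.15 = 868.15 K
rate = 4.9513e+11 * exp(-270e3 / (8.314 * 868.15))
rate = 2.811e-05 1/s


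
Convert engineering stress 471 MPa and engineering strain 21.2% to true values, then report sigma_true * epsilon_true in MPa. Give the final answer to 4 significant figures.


sigma_true = sigma_eng * (1 + epsilon_eng)
sigma_true = 471 * (1 + 0.212) = 570.852 MPa
epsilon_true = ln(1 + epsilon_eng)
epsilon_true = ln(1 + 0.212) = 0.192272
sigma_true * epsilon_true = 570.852 * 0.192272 = 109.8 MPa


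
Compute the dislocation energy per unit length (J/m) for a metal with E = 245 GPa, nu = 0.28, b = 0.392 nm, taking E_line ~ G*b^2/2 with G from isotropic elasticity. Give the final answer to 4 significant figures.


Step 1: G = E / (2*(1+nu))
G = 245 / (2*(1+0.28)) = 95.7031 GPa = 9.57031e+10 Pa
Step 2: E_line = G*b^2/2
b = 0.392 nm = 3.92e-10 m
E_line = 0.5 * 9.57031e+10 * (3.92e-10)^2 = 7.353e-09 J/m


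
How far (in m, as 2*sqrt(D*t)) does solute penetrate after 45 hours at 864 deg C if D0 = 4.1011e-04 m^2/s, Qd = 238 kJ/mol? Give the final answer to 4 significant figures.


Step 1: D = D0 * exp(-Qd/(R*T))
T = 1137.15 K
D = 4.1011e-04 * exp(-238e3 / (8.314 * 1137.15)) = 4.78683e-15 m^2/s
Step 2: L = 2*sqrt(D*t)
t = 45 h = 162000 s
L = 2*sqrt(4.78683e-15 * 162000) = 5.569e-05 m


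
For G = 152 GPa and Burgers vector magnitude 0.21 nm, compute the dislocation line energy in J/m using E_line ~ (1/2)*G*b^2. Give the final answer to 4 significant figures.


E = G*b^2/2
b = 0.21 nm = 2.1e-10 m
G = 152 GPa = 1.52e+11 Pa
E = 0.5 * 1.52e+11 * (2.1e-10)^2
E = 3.352e-09 J/m


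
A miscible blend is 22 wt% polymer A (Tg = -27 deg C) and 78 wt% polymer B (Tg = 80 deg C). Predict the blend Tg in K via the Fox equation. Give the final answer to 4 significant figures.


1/Tg = w1/Tg1 + w2/Tg2 (in Kelvin)
Tg1 = 246.15 K, Tg2 = 353.15 K
1/Tg = 0.22/246.15 + 0.78/353.15
Tg = 322.3 K


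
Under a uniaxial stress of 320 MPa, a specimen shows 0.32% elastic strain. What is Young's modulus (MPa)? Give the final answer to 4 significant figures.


E = sigma / epsilon
epsilon = 0.32% = 3.2e-03
E = 320 / 3.2e-03
E = 100000 MPa


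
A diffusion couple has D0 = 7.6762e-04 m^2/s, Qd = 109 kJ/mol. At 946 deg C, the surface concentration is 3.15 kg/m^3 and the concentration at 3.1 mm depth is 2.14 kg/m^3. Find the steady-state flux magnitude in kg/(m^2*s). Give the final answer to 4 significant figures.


Step 1: D = D0 * exp(-Qd/(R*T))
T = 946 + 273.15 = 1219.15 K
D = 7.6762e-04 * exp(-109e3 / (8.314 * 1219.15)) = 1.64006e-08 m^2/s
Step 2: J = D * (C1 - C2) / dx
J = 1.64006e-08 * (3.15 - 2.14) / 3.1e-03
J = 5.343e-06 kg/(m^2*s)


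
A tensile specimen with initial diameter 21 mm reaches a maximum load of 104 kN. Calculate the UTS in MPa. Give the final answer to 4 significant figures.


A0 = pi*(d/2)^2 = pi*(21/2)^2 = 346.361 mm^2
UTS = F_max / A0 = 104*1000 / 346.361
UTS = 300.3 MPa
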